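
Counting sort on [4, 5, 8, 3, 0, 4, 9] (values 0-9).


Input: [4, 5, 8, 3, 0, 4, 9]
Counts: [1, 0, 0, 1, 2, 1, 0, 0, 1, 1]

Sorted: [0, 3, 4, 4, 5, 8, 9]


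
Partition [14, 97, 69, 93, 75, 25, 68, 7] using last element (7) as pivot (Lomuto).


Pivot: 7
Place pivot at 0: [7, 97, 69, 93, 75, 25, 68, 14]

Partitioned: [7, 97, 69, 93, 75, 25, 68, 14]


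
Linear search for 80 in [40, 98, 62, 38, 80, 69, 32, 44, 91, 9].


i=0: 40!=80
i=1: 98!=80
i=2: 62!=80
i=3: 38!=80
i=4: 80==80 found!

Found at 4, 5 comps


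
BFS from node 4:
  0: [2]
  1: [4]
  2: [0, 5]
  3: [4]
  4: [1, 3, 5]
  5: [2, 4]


Visit 4, enqueue [1, 3, 5]
Visit 1, enqueue []
Visit 3, enqueue []
Visit 5, enqueue [2]
Visit 2, enqueue [0]
Visit 0, enqueue []

BFS order: [4, 1, 3, 5, 2, 0]


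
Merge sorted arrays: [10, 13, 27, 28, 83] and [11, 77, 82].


Take 10 from A
Take 11 from B
Take 13 from A
Take 27 from A
Take 28 from A
Take 77 from B
Take 82 from B

Merged: [10, 11, 13, 27, 28, 77, 82, 83]


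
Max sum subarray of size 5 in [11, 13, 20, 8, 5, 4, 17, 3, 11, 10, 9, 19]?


[0:5]: 57
[1:6]: 50
[2:7]: 54
[3:8]: 37
[4:9]: 40
[5:10]: 45
[6:11]: 50
[7:12]: 52

Max: 57 at [0:5]


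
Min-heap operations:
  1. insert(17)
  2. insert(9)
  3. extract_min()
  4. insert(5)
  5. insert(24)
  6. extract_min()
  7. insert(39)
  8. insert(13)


insert(17) -> [17]
insert(9) -> [9, 17]
extract_min()->9, [17]
insert(5) -> [5, 17]
insert(24) -> [5, 17, 24]
extract_min()->5, [17, 24]
insert(39) -> [17, 24, 39]
insert(13) -> [13, 17, 39, 24]

Final heap: [13, 17, 39, 24]


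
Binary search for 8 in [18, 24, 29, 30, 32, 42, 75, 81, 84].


Step 1: lo=0, hi=8, mid=4, val=32
Step 2: lo=0, hi=3, mid=1, val=24
Step 3: lo=0, hi=0, mid=0, val=18

Not found


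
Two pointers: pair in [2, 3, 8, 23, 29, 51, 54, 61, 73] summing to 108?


lo=0(2)+hi=8(73)=75
lo=1(3)+hi=8(73)=76
lo=2(8)+hi=8(73)=81
lo=3(23)+hi=8(73)=96
lo=4(29)+hi=8(73)=102
lo=5(51)+hi=8(73)=124
lo=5(51)+hi=7(61)=112
lo=5(51)+hi=6(54)=105

No pair found


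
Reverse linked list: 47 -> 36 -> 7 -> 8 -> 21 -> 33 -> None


Step 1: curr=47, set curr.next=prev(None) | reversed so far: 47
Step 2: curr=36, set curr.next=prev(47) | reversed so far: 36 -> 47
Step 3: curr=7, set curr.next=prev(36) | reversed so far: 7 -> 36 -> 47
Step 4: curr=8, set curr.next=prev(7) | reversed so far: 8 -> 7 -> 36 -> 47
Step 5: curr=21, set curr.next=prev(8) | reversed so far: 21 -> 8 -> 7 -> 36 -> 47
Step 6: curr=33, set curr.next=prev(21) | reversed so far: 33 -> 21 -> 8 -> 7 -> 36 -> 47

33 -> 21 -> 8 -> 7 -> 36 -> 47 -> None


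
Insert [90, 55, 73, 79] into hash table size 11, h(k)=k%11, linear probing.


Insert 90: h=2 -> slot 2
Insert 55: h=0 -> slot 0
Insert 73: h=7 -> slot 7
Insert 79: h=2, 1 probes -> slot 3

Table: [55, None, 90, 79, None, None, None, 73, None, None, None]


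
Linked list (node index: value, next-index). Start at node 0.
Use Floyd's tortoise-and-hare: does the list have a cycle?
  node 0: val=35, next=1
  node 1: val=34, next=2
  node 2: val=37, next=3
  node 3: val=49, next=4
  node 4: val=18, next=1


Floyd's tortoise (slow, +1) and hare (fast, +2):
  init: slow=0, fast=0
  step 1: slow=1, fast=2
  step 2: slow=2, fast=4
  step 3: slow=3, fast=2
  step 4: slow=4, fast=4
  slow == fast at node 4: cycle detected

Cycle: yes


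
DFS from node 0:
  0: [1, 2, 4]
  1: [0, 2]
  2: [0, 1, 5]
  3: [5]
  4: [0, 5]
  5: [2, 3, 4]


Visit 0, push [4, 2, 1]
Visit 1, push [2]
Visit 2, push [5]
Visit 5, push [4, 3]
Visit 3, push []
Visit 4, push []

DFS order: [0, 1, 2, 5, 3, 4]


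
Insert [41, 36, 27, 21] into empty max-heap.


Insert 41: [41]
Insert 36: [41, 36]
Insert 27: [41, 36, 27]
Insert 21: [41, 36, 27, 21]

Final heap: [41, 36, 27, 21]


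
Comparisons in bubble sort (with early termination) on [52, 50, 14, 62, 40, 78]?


Algorithm: bubble sort (with early termination)
Input: [52, 50, 14, 62, 40, 78]
Sorted: [14, 40, 50, 52, 62, 78]

14


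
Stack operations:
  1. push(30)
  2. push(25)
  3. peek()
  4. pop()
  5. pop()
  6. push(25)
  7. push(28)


push(30) -> [30]
push(25) -> [30, 25]
peek()->25
pop()->25, [30]
pop()->30, []
push(25) -> [25]
push(28) -> [25, 28]

Final stack: [25, 28]


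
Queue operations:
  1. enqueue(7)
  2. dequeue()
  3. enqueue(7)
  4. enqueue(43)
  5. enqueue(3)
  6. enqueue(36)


enqueue(7) -> [7]
dequeue()->7, []
enqueue(7) -> [7]
enqueue(43) -> [7, 43]
enqueue(3) -> [7, 43, 3]
enqueue(36) -> [7, 43, 3, 36]

Final queue: [7, 43, 3, 36]


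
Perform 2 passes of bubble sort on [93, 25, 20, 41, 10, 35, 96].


Initial: [93, 25, 20, 41, 10, 35, 96]
Pass 1: [25, 20, 41, 10, 35, 93, 96] (5 swaps)
Pass 2: [20, 25, 10, 35, 41, 93, 96] (3 swaps)

After 2 passes: [20, 25, 10, 35, 41, 93, 96]


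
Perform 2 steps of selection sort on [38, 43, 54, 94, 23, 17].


Initial: [38, 43, 54, 94, 23, 17]
Step 1: min=17 at 5
  Swap: [17, 43, 54, 94, 23, 38]
Step 2: min=23 at 4
  Swap: [17, 23, 54, 94, 43, 38]

After 2 steps: [17, 23, 54, 94, 43, 38]


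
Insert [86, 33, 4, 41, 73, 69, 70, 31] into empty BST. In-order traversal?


Insert 86: root
Insert 33: L from 86
Insert 4: L from 86 -> L from 33
Insert 41: L from 86 -> R from 33
Insert 73: L from 86 -> R from 33 -> R from 41
Insert 69: L from 86 -> R from 33 -> R from 41 -> L from 73
Insert 70: L from 86 -> R from 33 -> R from 41 -> L from 73 -> R from 69
Insert 31: L from 86 -> L from 33 -> R from 4

In-order: [4, 31, 33, 41, 69, 70, 73, 86]


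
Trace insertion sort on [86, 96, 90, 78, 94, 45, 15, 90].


Initial: [86, 96, 90, 78, 94, 45, 15, 90]
Insert 96: [86, 96, 90, 78, 94, 45, 15, 90]
Insert 90: [86, 90, 96, 78, 94, 45, 15, 90]
Insert 78: [78, 86, 90, 96, 94, 45, 15, 90]
Insert 94: [78, 86, 90, 94, 96, 45, 15, 90]
Insert 45: [45, 78, 86, 90, 94, 96, 15, 90]
Insert 15: [15, 45, 78, 86, 90, 94, 96, 90]
Insert 90: [15, 45, 78, 86, 90, 90, 94, 96]

Sorted: [15, 45, 78, 86, 90, 90, 94, 96]


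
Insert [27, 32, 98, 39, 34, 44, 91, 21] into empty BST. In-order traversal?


Insert 27: root
Insert 32: R from 27
Insert 98: R from 27 -> R from 32
Insert 39: R from 27 -> R from 32 -> L from 98
Insert 34: R from 27 -> R from 32 -> L from 98 -> L from 39
Insert 44: R from 27 -> R from 32 -> L from 98 -> R from 39
Insert 91: R from 27 -> R from 32 -> L from 98 -> R from 39 -> R from 44
Insert 21: L from 27

In-order: [21, 27, 32, 34, 39, 44, 91, 98]


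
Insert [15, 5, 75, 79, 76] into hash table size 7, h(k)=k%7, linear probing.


Insert 15: h=1 -> slot 1
Insert 5: h=5 -> slot 5
Insert 75: h=5, 1 probes -> slot 6
Insert 79: h=2 -> slot 2
Insert 76: h=6, 1 probes -> slot 0

Table: [76, 15, 79, None, None, 5, 75]


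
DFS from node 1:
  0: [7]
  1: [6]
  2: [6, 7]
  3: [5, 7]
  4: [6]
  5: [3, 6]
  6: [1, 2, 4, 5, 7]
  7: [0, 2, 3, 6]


Visit 1, push [6]
Visit 6, push [7, 5, 4, 2]
Visit 2, push [7]
Visit 7, push [3, 0]
Visit 0, push []
Visit 3, push [5]
Visit 5, push []
Visit 4, push []

DFS order: [1, 6, 2, 7, 0, 3, 5, 4]


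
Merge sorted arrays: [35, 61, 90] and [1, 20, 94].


Take 1 from B
Take 20 from B
Take 35 from A
Take 61 from A
Take 90 from A

Merged: [1, 20, 35, 61, 90, 94]


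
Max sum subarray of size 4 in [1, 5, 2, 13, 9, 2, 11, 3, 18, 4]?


[0:4]: 21
[1:5]: 29
[2:6]: 26
[3:7]: 35
[4:8]: 25
[5:9]: 34
[6:10]: 36

Max: 36 at [6:10]


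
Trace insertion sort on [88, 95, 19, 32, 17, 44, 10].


Initial: [88, 95, 19, 32, 17, 44, 10]
Insert 95: [88, 95, 19, 32, 17, 44, 10]
Insert 19: [19, 88, 95, 32, 17, 44, 10]
Insert 32: [19, 32, 88, 95, 17, 44, 10]
Insert 17: [17, 19, 32, 88, 95, 44, 10]
Insert 44: [17, 19, 32, 44, 88, 95, 10]
Insert 10: [10, 17, 19, 32, 44, 88, 95]

Sorted: [10, 17, 19, 32, 44, 88, 95]


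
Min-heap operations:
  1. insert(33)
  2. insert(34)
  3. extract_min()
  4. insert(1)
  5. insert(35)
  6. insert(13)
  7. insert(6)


insert(33) -> [33]
insert(34) -> [33, 34]
extract_min()->33, [34]
insert(1) -> [1, 34]
insert(35) -> [1, 34, 35]
insert(13) -> [1, 13, 35, 34]
insert(6) -> [1, 6, 35, 34, 13]

Final heap: [1, 6, 35, 34, 13]


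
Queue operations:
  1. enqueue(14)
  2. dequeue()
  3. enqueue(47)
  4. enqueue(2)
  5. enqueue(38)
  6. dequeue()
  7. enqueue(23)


enqueue(14) -> [14]
dequeue()->14, []
enqueue(47) -> [47]
enqueue(2) -> [47, 2]
enqueue(38) -> [47, 2, 38]
dequeue()->47, [2, 38]
enqueue(23) -> [2, 38, 23]

Final queue: [2, 38, 23]


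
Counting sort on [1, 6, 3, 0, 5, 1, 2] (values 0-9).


Input: [1, 6, 3, 0, 5, 1, 2]
Counts: [1, 2, 1, 1, 0, 1, 1, 0, 0, 0]

Sorted: [0, 1, 1, 2, 3, 5, 6]


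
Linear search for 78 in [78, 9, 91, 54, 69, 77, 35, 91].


i=0: 78==78 found!

Found at 0, 1 comps


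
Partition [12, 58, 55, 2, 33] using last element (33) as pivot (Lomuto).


Pivot: 33
  12 <= 33: advance i (no swap)
  2 <= 33: swap -> [12, 2, 55, 58, 33]
Place pivot at 2: [12, 2, 33, 58, 55]

Partitioned: [12, 2, 33, 58, 55]


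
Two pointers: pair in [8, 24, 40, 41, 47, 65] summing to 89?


lo=0(8)+hi=5(65)=73
lo=1(24)+hi=5(65)=89

Yes: 24+65=89


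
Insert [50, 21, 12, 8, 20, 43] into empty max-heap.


Insert 50: [50]
Insert 21: [50, 21]
Insert 12: [50, 21, 12]
Insert 8: [50, 21, 12, 8]
Insert 20: [50, 21, 12, 8, 20]
Insert 43: [50, 21, 43, 8, 20, 12]

Final heap: [50, 21, 43, 8, 20, 12]


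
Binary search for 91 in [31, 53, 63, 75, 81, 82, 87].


Step 1: lo=0, hi=6, mid=3, val=75
Step 2: lo=4, hi=6, mid=5, val=82
Step 3: lo=6, hi=6, mid=6, val=87

Not found


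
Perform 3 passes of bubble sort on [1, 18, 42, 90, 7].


Initial: [1, 18, 42, 90, 7]
Pass 1: [1, 18, 42, 7, 90] (1 swaps)
Pass 2: [1, 18, 7, 42, 90] (1 swaps)
Pass 3: [1, 7, 18, 42, 90] (1 swaps)

After 3 passes: [1, 7, 18, 42, 90]


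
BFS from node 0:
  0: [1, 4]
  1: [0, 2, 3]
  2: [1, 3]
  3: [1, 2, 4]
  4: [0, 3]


Visit 0, enqueue [1, 4]
Visit 1, enqueue [2, 3]
Visit 4, enqueue []
Visit 2, enqueue []
Visit 3, enqueue []

BFS order: [0, 1, 4, 2, 3]


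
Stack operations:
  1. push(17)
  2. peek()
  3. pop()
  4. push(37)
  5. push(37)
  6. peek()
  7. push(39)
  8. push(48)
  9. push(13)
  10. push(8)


push(17) -> [17]
peek()->17
pop()->17, []
push(37) -> [37]
push(37) -> [37, 37]
peek()->37
push(39) -> [37, 37, 39]
push(48) -> [37, 37, 39, 48]
push(13) -> [37, 37, 39, 48, 13]
push(8) -> [37, 37, 39, 48, 13, 8]

Final stack: [37, 37, 39, 48, 13, 8]


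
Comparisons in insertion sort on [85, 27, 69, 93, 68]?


Algorithm: insertion sort
Input: [85, 27, 69, 93, 68]
Sorted: [27, 68, 69, 85, 93]

8


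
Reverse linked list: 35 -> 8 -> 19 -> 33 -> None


Step 1: curr=35, set curr.next=prev(None) | reversed so far: 35
Step 2: curr=8, set curr.next=prev(35) | reversed so far: 8 -> 35
Step 3: curr=19, set curr.next=prev(8) | reversed so far: 19 -> 8 -> 35
Step 4: curr=33, set curr.next=prev(19) | reversed so far: 33 -> 19 -> 8 -> 35

33 -> 19 -> 8 -> 35 -> None


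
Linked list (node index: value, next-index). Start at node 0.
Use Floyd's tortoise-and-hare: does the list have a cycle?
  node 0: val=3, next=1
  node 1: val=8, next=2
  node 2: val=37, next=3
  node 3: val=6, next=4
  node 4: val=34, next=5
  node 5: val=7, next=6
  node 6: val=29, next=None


Floyd's tortoise (slow, +1) and hare (fast, +2):
  init: slow=0, fast=0
  step 1: slow=1, fast=2
  step 2: slow=2, fast=4
  step 3: slow=3, fast=6
  step 4: fast -> None, no cycle

Cycle: no


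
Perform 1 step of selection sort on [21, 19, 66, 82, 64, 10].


Initial: [21, 19, 66, 82, 64, 10]
Step 1: min=10 at 5
  Swap: [10, 19, 66, 82, 64, 21]

After 1 step: [10, 19, 66, 82, 64, 21]


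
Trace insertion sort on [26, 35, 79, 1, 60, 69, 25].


Initial: [26, 35, 79, 1, 60, 69, 25]
Insert 35: [26, 35, 79, 1, 60, 69, 25]
Insert 79: [26, 35, 79, 1, 60, 69, 25]
Insert 1: [1, 26, 35, 79, 60, 69, 25]
Insert 60: [1, 26, 35, 60, 79, 69, 25]
Insert 69: [1, 26, 35, 60, 69, 79, 25]
Insert 25: [1, 25, 26, 35, 60, 69, 79]

Sorted: [1, 25, 26, 35, 60, 69, 79]


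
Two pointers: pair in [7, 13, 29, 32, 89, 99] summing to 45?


lo=0(7)+hi=5(99)=106
lo=0(7)+hi=4(89)=96
lo=0(7)+hi=3(32)=39
lo=1(13)+hi=3(32)=45

Yes: 13+32=45


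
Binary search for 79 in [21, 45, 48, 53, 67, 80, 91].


Step 1: lo=0, hi=6, mid=3, val=53
Step 2: lo=4, hi=6, mid=5, val=80
Step 3: lo=4, hi=4, mid=4, val=67

Not found


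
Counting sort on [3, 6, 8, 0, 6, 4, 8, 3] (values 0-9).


Input: [3, 6, 8, 0, 6, 4, 8, 3]
Counts: [1, 0, 0, 2, 1, 0, 2, 0, 2, 0]

Sorted: [0, 3, 3, 4, 6, 6, 8, 8]


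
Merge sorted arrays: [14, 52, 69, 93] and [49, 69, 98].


Take 14 from A
Take 49 from B
Take 52 from A
Take 69 from A
Take 69 from B
Take 93 from A

Merged: [14, 49, 52, 69, 69, 93, 98]


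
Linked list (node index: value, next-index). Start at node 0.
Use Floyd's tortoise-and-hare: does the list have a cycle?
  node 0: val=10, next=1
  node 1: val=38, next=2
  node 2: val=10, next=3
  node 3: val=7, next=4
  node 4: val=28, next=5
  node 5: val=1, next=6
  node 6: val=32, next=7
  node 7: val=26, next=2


Floyd's tortoise (slow, +1) and hare (fast, +2):
  init: slow=0, fast=0
  step 1: slow=1, fast=2
  step 2: slow=2, fast=4
  step 3: slow=3, fast=6
  step 4: slow=4, fast=2
  step 5: slow=5, fast=4
  step 6: slow=6, fast=6
  slow == fast at node 6: cycle detected

Cycle: yes


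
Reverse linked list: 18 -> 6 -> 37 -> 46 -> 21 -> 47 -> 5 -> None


Step 1: curr=18, set curr.next=prev(None) | reversed so far: 18
Step 2: curr=6, set curr.next=prev(18) | reversed so far: 6 -> 18
Step 3: curr=37, set curr.next=prev(6) | reversed so far: 37 -> 6 -> 18
Step 4: curr=46, set curr.next=prev(37) | reversed so far: 46 -> 37 -> 6 -> 18
Step 5: curr=21, set curr.next=prev(46) | reversed so far: 21 -> 46 -> 37 -> 6 -> 18
Step 6: curr=47, set curr.next=prev(21) | reversed so far: 47 -> 21 -> 46 -> 37 -> 6 -> 18
Step 7: curr=5, set curr.next=prev(47) | reversed so far: 5 -> 47 -> 21 -> 46 -> 37 -> 6 -> 18

5 -> 47 -> 21 -> 46 -> 37 -> 6 -> 18 -> None


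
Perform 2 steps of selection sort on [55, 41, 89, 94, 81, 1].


Initial: [55, 41, 89, 94, 81, 1]
Step 1: min=1 at 5
  Swap: [1, 41, 89, 94, 81, 55]
Step 2: min=41 at 1
  Swap: [1, 41, 89, 94, 81, 55]

After 2 steps: [1, 41, 89, 94, 81, 55]


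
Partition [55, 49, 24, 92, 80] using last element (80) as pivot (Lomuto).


Pivot: 80
  55 <= 80: advance i (no swap)
  49 <= 80: advance i (no swap)
  24 <= 80: advance i (no swap)
Place pivot at 3: [55, 49, 24, 80, 92]

Partitioned: [55, 49, 24, 80, 92]


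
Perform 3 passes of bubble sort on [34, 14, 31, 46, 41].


Initial: [34, 14, 31, 46, 41]
Pass 1: [14, 31, 34, 41, 46] (3 swaps)
Pass 2: [14, 31, 34, 41, 46] (0 swaps)
Pass 3: [14, 31, 34, 41, 46] (0 swaps)

After 3 passes: [14, 31, 34, 41, 46]


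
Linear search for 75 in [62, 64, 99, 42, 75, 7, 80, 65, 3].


i=0: 62!=75
i=1: 64!=75
i=2: 99!=75
i=3: 42!=75
i=4: 75==75 found!

Found at 4, 5 comps


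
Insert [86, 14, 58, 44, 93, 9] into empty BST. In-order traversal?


Insert 86: root
Insert 14: L from 86
Insert 58: L from 86 -> R from 14
Insert 44: L from 86 -> R from 14 -> L from 58
Insert 93: R from 86
Insert 9: L from 86 -> L from 14

In-order: [9, 14, 44, 58, 86, 93]


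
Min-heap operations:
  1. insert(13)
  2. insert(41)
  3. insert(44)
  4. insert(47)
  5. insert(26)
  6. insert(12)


insert(13) -> [13]
insert(41) -> [13, 41]
insert(44) -> [13, 41, 44]
insert(47) -> [13, 41, 44, 47]
insert(26) -> [13, 26, 44, 47, 41]
insert(12) -> [12, 26, 13, 47, 41, 44]

Final heap: [12, 26, 13, 47, 41, 44]


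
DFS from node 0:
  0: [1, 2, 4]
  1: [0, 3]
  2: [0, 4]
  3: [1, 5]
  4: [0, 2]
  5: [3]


Visit 0, push [4, 2, 1]
Visit 1, push [3]
Visit 3, push [5]
Visit 5, push []
Visit 2, push [4]
Visit 4, push []

DFS order: [0, 1, 3, 5, 2, 4]


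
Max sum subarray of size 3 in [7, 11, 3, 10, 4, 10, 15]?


[0:3]: 21
[1:4]: 24
[2:5]: 17
[3:6]: 24
[4:7]: 29

Max: 29 at [4:7]


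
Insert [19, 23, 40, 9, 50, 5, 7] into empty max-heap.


Insert 19: [19]
Insert 23: [23, 19]
Insert 40: [40, 19, 23]
Insert 9: [40, 19, 23, 9]
Insert 50: [50, 40, 23, 9, 19]
Insert 5: [50, 40, 23, 9, 19, 5]
Insert 7: [50, 40, 23, 9, 19, 5, 7]

Final heap: [50, 40, 23, 9, 19, 5, 7]


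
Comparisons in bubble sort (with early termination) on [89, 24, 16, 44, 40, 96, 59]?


Algorithm: bubble sort (with early termination)
Input: [89, 24, 16, 44, 40, 96, 59]
Sorted: [16, 24, 40, 44, 59, 89, 96]

15


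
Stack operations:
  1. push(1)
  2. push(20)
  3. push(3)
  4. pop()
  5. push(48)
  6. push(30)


push(1) -> [1]
push(20) -> [1, 20]
push(3) -> [1, 20, 3]
pop()->3, [1, 20]
push(48) -> [1, 20, 48]
push(30) -> [1, 20, 48, 30]

Final stack: [1, 20, 48, 30]


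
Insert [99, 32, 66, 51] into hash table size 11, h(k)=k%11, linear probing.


Insert 99: h=0 -> slot 0
Insert 32: h=10 -> slot 10
Insert 66: h=0, 1 probes -> slot 1
Insert 51: h=7 -> slot 7

Table: [99, 66, None, None, None, None, None, 51, None, None, 32]


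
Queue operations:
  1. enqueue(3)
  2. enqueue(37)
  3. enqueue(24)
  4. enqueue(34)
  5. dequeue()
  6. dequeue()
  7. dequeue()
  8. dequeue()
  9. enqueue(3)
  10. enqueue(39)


enqueue(3) -> [3]
enqueue(37) -> [3, 37]
enqueue(24) -> [3, 37, 24]
enqueue(34) -> [3, 37, 24, 34]
dequeue()->3, [37, 24, 34]
dequeue()->37, [24, 34]
dequeue()->24, [34]
dequeue()->34, []
enqueue(3) -> [3]
enqueue(39) -> [3, 39]

Final queue: [3, 39]


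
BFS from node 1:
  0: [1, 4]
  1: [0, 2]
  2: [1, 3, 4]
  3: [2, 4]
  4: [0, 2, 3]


Visit 1, enqueue [0, 2]
Visit 0, enqueue [4]
Visit 2, enqueue [3]
Visit 4, enqueue []
Visit 3, enqueue []

BFS order: [1, 0, 2, 4, 3]


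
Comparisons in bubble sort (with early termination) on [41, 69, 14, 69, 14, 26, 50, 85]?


Algorithm: bubble sort (with early termination)
Input: [41, 69, 14, 69, 14, 26, 50, 85]
Sorted: [14, 14, 26, 41, 50, 69, 69, 85]

22


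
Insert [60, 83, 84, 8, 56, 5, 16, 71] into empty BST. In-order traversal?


Insert 60: root
Insert 83: R from 60
Insert 84: R from 60 -> R from 83
Insert 8: L from 60
Insert 56: L from 60 -> R from 8
Insert 5: L from 60 -> L from 8
Insert 16: L from 60 -> R from 8 -> L from 56
Insert 71: R from 60 -> L from 83

In-order: [5, 8, 16, 56, 60, 71, 83, 84]


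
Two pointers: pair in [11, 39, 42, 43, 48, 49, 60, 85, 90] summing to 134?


lo=0(11)+hi=8(90)=101
lo=1(39)+hi=8(90)=129
lo=2(42)+hi=8(90)=132
lo=3(43)+hi=8(90)=133
lo=4(48)+hi=8(90)=138
lo=4(48)+hi=7(85)=133
lo=5(49)+hi=7(85)=134

Yes: 49+85=134


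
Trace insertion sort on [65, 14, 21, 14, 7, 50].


Initial: [65, 14, 21, 14, 7, 50]
Insert 14: [14, 65, 21, 14, 7, 50]
Insert 21: [14, 21, 65, 14, 7, 50]
Insert 14: [14, 14, 21, 65, 7, 50]
Insert 7: [7, 14, 14, 21, 65, 50]
Insert 50: [7, 14, 14, 21, 50, 65]

Sorted: [7, 14, 14, 21, 50, 65]


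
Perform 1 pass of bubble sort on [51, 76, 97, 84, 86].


Initial: [51, 76, 97, 84, 86]
Pass 1: [51, 76, 84, 86, 97] (2 swaps)

After 1 pass: [51, 76, 84, 86, 97]


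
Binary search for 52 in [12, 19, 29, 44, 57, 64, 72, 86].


Step 1: lo=0, hi=7, mid=3, val=44
Step 2: lo=4, hi=7, mid=5, val=64
Step 3: lo=4, hi=4, mid=4, val=57

Not found


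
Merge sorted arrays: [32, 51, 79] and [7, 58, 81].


Take 7 from B
Take 32 from A
Take 51 from A
Take 58 from B
Take 79 from A

Merged: [7, 32, 51, 58, 79, 81]


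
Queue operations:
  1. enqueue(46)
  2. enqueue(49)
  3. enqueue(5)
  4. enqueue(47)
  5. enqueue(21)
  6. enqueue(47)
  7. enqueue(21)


enqueue(46) -> [46]
enqueue(49) -> [46, 49]
enqueue(5) -> [46, 49, 5]
enqueue(47) -> [46, 49, 5, 47]
enqueue(21) -> [46, 49, 5, 47, 21]
enqueue(47) -> [46, 49, 5, 47, 21, 47]
enqueue(21) -> [46, 49, 5, 47, 21, 47, 21]

Final queue: [46, 49, 5, 47, 21, 47, 21]


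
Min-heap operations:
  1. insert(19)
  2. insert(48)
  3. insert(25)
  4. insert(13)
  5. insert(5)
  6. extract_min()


insert(19) -> [19]
insert(48) -> [19, 48]
insert(25) -> [19, 48, 25]
insert(13) -> [13, 19, 25, 48]
insert(5) -> [5, 13, 25, 48, 19]
extract_min()->5, [13, 19, 25, 48]

Final heap: [13, 19, 25, 48]


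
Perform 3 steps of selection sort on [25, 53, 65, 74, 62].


Initial: [25, 53, 65, 74, 62]
Step 1: min=25 at 0
  Swap: [25, 53, 65, 74, 62]
Step 2: min=53 at 1
  Swap: [25, 53, 65, 74, 62]
Step 3: min=62 at 4
  Swap: [25, 53, 62, 74, 65]

After 3 steps: [25, 53, 62, 74, 65]


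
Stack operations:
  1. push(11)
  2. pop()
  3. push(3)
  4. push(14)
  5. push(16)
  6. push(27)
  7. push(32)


push(11) -> [11]
pop()->11, []
push(3) -> [3]
push(14) -> [3, 14]
push(16) -> [3, 14, 16]
push(27) -> [3, 14, 16, 27]
push(32) -> [3, 14, 16, 27, 32]

Final stack: [3, 14, 16, 27, 32]


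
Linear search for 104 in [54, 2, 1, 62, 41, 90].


i=0: 54!=104
i=1: 2!=104
i=2: 1!=104
i=3: 62!=104
i=4: 41!=104
i=5: 90!=104

Not found, 6 comps


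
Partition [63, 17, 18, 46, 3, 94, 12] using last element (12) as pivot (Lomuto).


Pivot: 12
  3 <= 12: swap -> [3, 17, 18, 46, 63, 94, 12]
Place pivot at 1: [3, 12, 18, 46, 63, 94, 17]

Partitioned: [3, 12, 18, 46, 63, 94, 17]


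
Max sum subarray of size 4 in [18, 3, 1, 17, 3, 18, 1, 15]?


[0:4]: 39
[1:5]: 24
[2:6]: 39
[3:7]: 39
[4:8]: 37

Max: 39 at [0:4]


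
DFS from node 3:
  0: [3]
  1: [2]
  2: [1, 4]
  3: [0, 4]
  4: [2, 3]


Visit 3, push [4, 0]
Visit 0, push []
Visit 4, push [2]
Visit 2, push [1]
Visit 1, push []

DFS order: [3, 0, 4, 2, 1]


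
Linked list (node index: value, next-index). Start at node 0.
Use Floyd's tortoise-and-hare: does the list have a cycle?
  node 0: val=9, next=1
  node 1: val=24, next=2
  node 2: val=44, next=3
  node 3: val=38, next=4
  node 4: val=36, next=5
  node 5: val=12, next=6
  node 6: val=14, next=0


Floyd's tortoise (slow, +1) and hare (fast, +2):
  init: slow=0, fast=0
  step 1: slow=1, fast=2
  step 2: slow=2, fast=4
  step 3: slow=3, fast=6
  step 4: slow=4, fast=1
  step 5: slow=5, fast=3
  step 6: slow=6, fast=5
  step 7: slow=0, fast=0
  slow == fast at node 0: cycle detected

Cycle: yes


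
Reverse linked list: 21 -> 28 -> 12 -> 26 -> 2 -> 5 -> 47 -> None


Step 1: curr=21, set curr.next=prev(None) | reversed so far: 21
Step 2: curr=28, set curr.next=prev(21) | reversed so far: 28 -> 21
Step 3: curr=12, set curr.next=prev(28) | reversed so far: 12 -> 28 -> 21
Step 4: curr=26, set curr.next=prev(12) | reversed so far: 26 -> 12 -> 28 -> 21
Step 5: curr=2, set curr.next=prev(26) | reversed so far: 2 -> 26 -> 12 -> 28 -> 21
Step 6: curr=5, set curr.next=prev(2) | reversed so far: 5 -> 2 -> 26 -> 12 -> 28 -> 21
Step 7: curr=47, set curr.next=prev(5) | reversed so far: 47 -> 5 -> 2 -> 26 -> 12 -> 28 -> 21

47 -> 5 -> 2 -> 26 -> 12 -> 28 -> 21 -> None


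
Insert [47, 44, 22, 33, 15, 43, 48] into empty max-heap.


Insert 47: [47]
Insert 44: [47, 44]
Insert 22: [47, 44, 22]
Insert 33: [47, 44, 22, 33]
Insert 15: [47, 44, 22, 33, 15]
Insert 43: [47, 44, 43, 33, 15, 22]
Insert 48: [48, 44, 47, 33, 15, 22, 43]

Final heap: [48, 44, 47, 33, 15, 22, 43]


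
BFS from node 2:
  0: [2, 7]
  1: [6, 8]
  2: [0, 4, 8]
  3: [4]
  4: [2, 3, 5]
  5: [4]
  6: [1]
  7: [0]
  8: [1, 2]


Visit 2, enqueue [0, 4, 8]
Visit 0, enqueue [7]
Visit 4, enqueue [3, 5]
Visit 8, enqueue [1]
Visit 7, enqueue []
Visit 3, enqueue []
Visit 5, enqueue []
Visit 1, enqueue [6]
Visit 6, enqueue []

BFS order: [2, 0, 4, 8, 7, 3, 5, 1, 6]


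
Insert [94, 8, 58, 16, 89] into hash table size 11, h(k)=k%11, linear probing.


Insert 94: h=6 -> slot 6
Insert 8: h=8 -> slot 8
Insert 58: h=3 -> slot 3
Insert 16: h=5 -> slot 5
Insert 89: h=1 -> slot 1

Table: [None, 89, None, 58, None, 16, 94, None, 8, None, None]


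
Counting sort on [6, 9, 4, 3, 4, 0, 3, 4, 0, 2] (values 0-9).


Input: [6, 9, 4, 3, 4, 0, 3, 4, 0, 2]
Counts: [2, 0, 1, 2, 3, 0, 1, 0, 0, 1]

Sorted: [0, 0, 2, 3, 3, 4, 4, 4, 6, 9]


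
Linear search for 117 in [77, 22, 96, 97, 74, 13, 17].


i=0: 77!=117
i=1: 22!=117
i=2: 96!=117
i=3: 97!=117
i=4: 74!=117
i=5: 13!=117
i=6: 17!=117

Not found, 7 comps


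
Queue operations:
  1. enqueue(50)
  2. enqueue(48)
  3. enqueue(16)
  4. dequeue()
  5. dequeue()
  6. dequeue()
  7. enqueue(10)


enqueue(50) -> [50]
enqueue(48) -> [50, 48]
enqueue(16) -> [50, 48, 16]
dequeue()->50, [48, 16]
dequeue()->48, [16]
dequeue()->16, []
enqueue(10) -> [10]

Final queue: [10]


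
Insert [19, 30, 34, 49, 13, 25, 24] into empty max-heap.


Insert 19: [19]
Insert 30: [30, 19]
Insert 34: [34, 19, 30]
Insert 49: [49, 34, 30, 19]
Insert 13: [49, 34, 30, 19, 13]
Insert 25: [49, 34, 30, 19, 13, 25]
Insert 24: [49, 34, 30, 19, 13, 25, 24]

Final heap: [49, 34, 30, 19, 13, 25, 24]


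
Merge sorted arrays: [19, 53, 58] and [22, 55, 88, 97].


Take 19 from A
Take 22 from B
Take 53 from A
Take 55 from B
Take 58 from A

Merged: [19, 22, 53, 55, 58, 88, 97]


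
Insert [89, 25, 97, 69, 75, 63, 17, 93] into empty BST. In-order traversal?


Insert 89: root
Insert 25: L from 89
Insert 97: R from 89
Insert 69: L from 89 -> R from 25
Insert 75: L from 89 -> R from 25 -> R from 69
Insert 63: L from 89 -> R from 25 -> L from 69
Insert 17: L from 89 -> L from 25
Insert 93: R from 89 -> L from 97

In-order: [17, 25, 63, 69, 75, 89, 93, 97]


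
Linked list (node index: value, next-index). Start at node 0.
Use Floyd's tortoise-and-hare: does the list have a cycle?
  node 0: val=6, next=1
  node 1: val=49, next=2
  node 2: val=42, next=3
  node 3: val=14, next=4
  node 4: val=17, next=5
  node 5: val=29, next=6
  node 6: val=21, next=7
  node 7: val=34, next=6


Floyd's tortoise (slow, +1) and hare (fast, +2):
  init: slow=0, fast=0
  step 1: slow=1, fast=2
  step 2: slow=2, fast=4
  step 3: slow=3, fast=6
  step 4: slow=4, fast=6
  step 5: slow=5, fast=6
  step 6: slow=6, fast=6
  slow == fast at node 6: cycle detected

Cycle: yes


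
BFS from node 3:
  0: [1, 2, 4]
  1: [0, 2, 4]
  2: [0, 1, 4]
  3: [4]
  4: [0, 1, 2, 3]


Visit 3, enqueue [4]
Visit 4, enqueue [0, 1, 2]
Visit 0, enqueue []
Visit 1, enqueue []
Visit 2, enqueue []

BFS order: [3, 4, 0, 1, 2]


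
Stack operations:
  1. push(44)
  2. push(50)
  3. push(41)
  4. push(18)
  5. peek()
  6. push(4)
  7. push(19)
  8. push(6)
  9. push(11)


push(44) -> [44]
push(50) -> [44, 50]
push(41) -> [44, 50, 41]
push(18) -> [44, 50, 41, 18]
peek()->18
push(4) -> [44, 50, 41, 18, 4]
push(19) -> [44, 50, 41, 18, 4, 19]
push(6) -> [44, 50, 41, 18, 4, 19, 6]
push(11) -> [44, 50, 41, 18, 4, 19, 6, 11]

Final stack: [44, 50, 41, 18, 4, 19, 6, 11]


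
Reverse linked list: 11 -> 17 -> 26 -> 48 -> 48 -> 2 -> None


Step 1: curr=11, set curr.next=prev(None) | reversed so far: 11
Step 2: curr=17, set curr.next=prev(11) | reversed so far: 17 -> 11
Step 3: curr=26, set curr.next=prev(17) | reversed so far: 26 -> 17 -> 11
Step 4: curr=48, set curr.next=prev(26) | reversed so far: 48 -> 26 -> 17 -> 11
Step 5: curr=48, set curr.next=prev(48) | reversed so far: 48 -> 48 -> 26 -> 17 -> 11
Step 6: curr=2, set curr.next=prev(48) | reversed so far: 2 -> 48 -> 48 -> 26 -> 17 -> 11

2 -> 48 -> 48 -> 26 -> 17 -> 11 -> None


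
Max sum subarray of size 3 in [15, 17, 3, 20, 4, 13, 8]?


[0:3]: 35
[1:4]: 40
[2:5]: 27
[3:6]: 37
[4:7]: 25

Max: 40 at [1:4]


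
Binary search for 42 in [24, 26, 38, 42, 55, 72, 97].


Step 1: lo=0, hi=6, mid=3, val=42

Found at index 3


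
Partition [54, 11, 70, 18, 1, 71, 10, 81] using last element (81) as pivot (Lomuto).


Pivot: 81
  54 <= 81: advance i (no swap)
  11 <= 81: advance i (no swap)
  70 <= 81: advance i (no swap)
  18 <= 81: advance i (no swap)
  1 <= 81: advance i (no swap)
  71 <= 81: advance i (no swap)
  10 <= 81: advance i (no swap)
Place pivot at 7: [54, 11, 70, 18, 1, 71, 10, 81]

Partitioned: [54, 11, 70, 18, 1, 71, 10, 81]


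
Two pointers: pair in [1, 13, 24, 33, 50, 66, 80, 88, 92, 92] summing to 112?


lo=0(1)+hi=9(92)=93
lo=1(13)+hi=9(92)=105
lo=2(24)+hi=9(92)=116
lo=2(24)+hi=8(92)=116
lo=2(24)+hi=7(88)=112

Yes: 24+88=112


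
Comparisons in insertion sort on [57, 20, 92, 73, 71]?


Algorithm: insertion sort
Input: [57, 20, 92, 73, 71]
Sorted: [20, 57, 71, 73, 92]

7


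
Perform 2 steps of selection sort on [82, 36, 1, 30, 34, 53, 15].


Initial: [82, 36, 1, 30, 34, 53, 15]
Step 1: min=1 at 2
  Swap: [1, 36, 82, 30, 34, 53, 15]
Step 2: min=15 at 6
  Swap: [1, 15, 82, 30, 34, 53, 36]

After 2 steps: [1, 15, 82, 30, 34, 53, 36]


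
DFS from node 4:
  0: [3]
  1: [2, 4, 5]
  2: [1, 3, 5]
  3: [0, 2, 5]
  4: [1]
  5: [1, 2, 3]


Visit 4, push [1]
Visit 1, push [5, 2]
Visit 2, push [5, 3]
Visit 3, push [5, 0]
Visit 0, push []
Visit 5, push []

DFS order: [4, 1, 2, 3, 0, 5]


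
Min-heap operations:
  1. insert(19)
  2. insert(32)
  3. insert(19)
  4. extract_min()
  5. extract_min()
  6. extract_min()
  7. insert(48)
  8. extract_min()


insert(19) -> [19]
insert(32) -> [19, 32]
insert(19) -> [19, 32, 19]
extract_min()->19, [19, 32]
extract_min()->19, [32]
extract_min()->32, []
insert(48) -> [48]
extract_min()->48, []

Final heap: []


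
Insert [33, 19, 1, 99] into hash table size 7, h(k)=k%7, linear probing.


Insert 33: h=5 -> slot 5
Insert 19: h=5, 1 probes -> slot 6
Insert 1: h=1 -> slot 1
Insert 99: h=1, 1 probes -> slot 2

Table: [None, 1, 99, None, None, 33, 19]


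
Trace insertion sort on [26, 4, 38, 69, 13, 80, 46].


Initial: [26, 4, 38, 69, 13, 80, 46]
Insert 4: [4, 26, 38, 69, 13, 80, 46]
Insert 38: [4, 26, 38, 69, 13, 80, 46]
Insert 69: [4, 26, 38, 69, 13, 80, 46]
Insert 13: [4, 13, 26, 38, 69, 80, 46]
Insert 80: [4, 13, 26, 38, 69, 80, 46]
Insert 46: [4, 13, 26, 38, 46, 69, 80]

Sorted: [4, 13, 26, 38, 46, 69, 80]


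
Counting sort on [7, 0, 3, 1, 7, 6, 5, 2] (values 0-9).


Input: [7, 0, 3, 1, 7, 6, 5, 2]
Counts: [1, 1, 1, 1, 0, 1, 1, 2, 0, 0]

Sorted: [0, 1, 2, 3, 5, 6, 7, 7]


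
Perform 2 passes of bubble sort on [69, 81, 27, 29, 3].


Initial: [69, 81, 27, 29, 3]
Pass 1: [69, 27, 29, 3, 81] (3 swaps)
Pass 2: [27, 29, 3, 69, 81] (3 swaps)

After 2 passes: [27, 29, 3, 69, 81]


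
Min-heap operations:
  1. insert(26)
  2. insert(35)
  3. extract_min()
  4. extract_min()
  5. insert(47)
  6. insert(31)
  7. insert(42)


insert(26) -> [26]
insert(35) -> [26, 35]
extract_min()->26, [35]
extract_min()->35, []
insert(47) -> [47]
insert(31) -> [31, 47]
insert(42) -> [31, 47, 42]

Final heap: [31, 47, 42]


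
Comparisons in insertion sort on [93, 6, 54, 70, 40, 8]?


Algorithm: insertion sort
Input: [93, 6, 54, 70, 40, 8]
Sorted: [6, 8, 40, 54, 70, 93]

14


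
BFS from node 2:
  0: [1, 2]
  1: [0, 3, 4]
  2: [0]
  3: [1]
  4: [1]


Visit 2, enqueue [0]
Visit 0, enqueue [1]
Visit 1, enqueue [3, 4]
Visit 3, enqueue []
Visit 4, enqueue []

BFS order: [2, 0, 1, 3, 4]


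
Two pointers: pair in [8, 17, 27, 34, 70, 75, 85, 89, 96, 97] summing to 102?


lo=0(8)+hi=9(97)=105
lo=0(8)+hi=8(96)=104
lo=0(8)+hi=7(89)=97
lo=1(17)+hi=7(89)=106
lo=1(17)+hi=6(85)=102

Yes: 17+85=102


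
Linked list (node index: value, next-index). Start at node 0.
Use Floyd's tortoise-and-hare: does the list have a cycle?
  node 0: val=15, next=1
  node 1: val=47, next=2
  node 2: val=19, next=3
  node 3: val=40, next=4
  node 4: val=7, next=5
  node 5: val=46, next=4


Floyd's tortoise (slow, +1) and hare (fast, +2):
  init: slow=0, fast=0
  step 1: slow=1, fast=2
  step 2: slow=2, fast=4
  step 3: slow=3, fast=4
  step 4: slow=4, fast=4
  slow == fast at node 4: cycle detected

Cycle: yes


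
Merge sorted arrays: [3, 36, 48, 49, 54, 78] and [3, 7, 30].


Take 3 from A
Take 3 from B
Take 7 from B
Take 30 from B

Merged: [3, 3, 7, 30, 36, 48, 49, 54, 78]


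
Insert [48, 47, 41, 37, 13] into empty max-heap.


Insert 48: [48]
Insert 47: [48, 47]
Insert 41: [48, 47, 41]
Insert 37: [48, 47, 41, 37]
Insert 13: [48, 47, 41, 37, 13]

Final heap: [48, 47, 41, 37, 13]


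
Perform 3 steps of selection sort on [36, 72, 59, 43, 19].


Initial: [36, 72, 59, 43, 19]
Step 1: min=19 at 4
  Swap: [19, 72, 59, 43, 36]
Step 2: min=36 at 4
  Swap: [19, 36, 59, 43, 72]
Step 3: min=43 at 3
  Swap: [19, 36, 43, 59, 72]

After 3 steps: [19, 36, 43, 59, 72]


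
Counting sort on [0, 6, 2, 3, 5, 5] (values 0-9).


Input: [0, 6, 2, 3, 5, 5]
Counts: [1, 0, 1, 1, 0, 2, 1, 0, 0, 0]

Sorted: [0, 2, 3, 5, 5, 6]


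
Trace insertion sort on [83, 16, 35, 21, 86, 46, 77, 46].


Initial: [83, 16, 35, 21, 86, 46, 77, 46]
Insert 16: [16, 83, 35, 21, 86, 46, 77, 46]
Insert 35: [16, 35, 83, 21, 86, 46, 77, 46]
Insert 21: [16, 21, 35, 83, 86, 46, 77, 46]
Insert 86: [16, 21, 35, 83, 86, 46, 77, 46]
Insert 46: [16, 21, 35, 46, 83, 86, 77, 46]
Insert 77: [16, 21, 35, 46, 77, 83, 86, 46]
Insert 46: [16, 21, 35, 46, 46, 77, 83, 86]

Sorted: [16, 21, 35, 46, 46, 77, 83, 86]


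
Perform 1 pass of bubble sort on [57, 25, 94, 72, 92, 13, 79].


Initial: [57, 25, 94, 72, 92, 13, 79]
Pass 1: [25, 57, 72, 92, 13, 79, 94] (5 swaps)

After 1 pass: [25, 57, 72, 92, 13, 79, 94]


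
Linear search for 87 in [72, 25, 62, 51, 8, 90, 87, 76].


i=0: 72!=87
i=1: 25!=87
i=2: 62!=87
i=3: 51!=87
i=4: 8!=87
i=5: 90!=87
i=6: 87==87 found!

Found at 6, 7 comps


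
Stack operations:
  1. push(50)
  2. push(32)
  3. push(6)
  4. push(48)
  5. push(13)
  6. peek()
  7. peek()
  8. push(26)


push(50) -> [50]
push(32) -> [50, 32]
push(6) -> [50, 32, 6]
push(48) -> [50, 32, 6, 48]
push(13) -> [50, 32, 6, 48, 13]
peek()->13
peek()->13
push(26) -> [50, 32, 6, 48, 13, 26]

Final stack: [50, 32, 6, 48, 13, 26]


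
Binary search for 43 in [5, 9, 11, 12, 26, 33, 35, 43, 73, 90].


Step 1: lo=0, hi=9, mid=4, val=26
Step 2: lo=5, hi=9, mid=7, val=43

Found at index 7


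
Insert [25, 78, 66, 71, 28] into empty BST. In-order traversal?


Insert 25: root
Insert 78: R from 25
Insert 66: R from 25 -> L from 78
Insert 71: R from 25 -> L from 78 -> R from 66
Insert 28: R from 25 -> L from 78 -> L from 66

In-order: [25, 28, 66, 71, 78]


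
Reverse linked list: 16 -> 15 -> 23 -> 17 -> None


Step 1: curr=16, set curr.next=prev(None) | reversed so far: 16
Step 2: curr=15, set curr.next=prev(16) | reversed so far: 15 -> 16
Step 3: curr=23, set curr.next=prev(15) | reversed so far: 23 -> 15 -> 16
Step 4: curr=17, set curr.next=prev(23) | reversed so far: 17 -> 23 -> 15 -> 16

17 -> 23 -> 15 -> 16 -> None


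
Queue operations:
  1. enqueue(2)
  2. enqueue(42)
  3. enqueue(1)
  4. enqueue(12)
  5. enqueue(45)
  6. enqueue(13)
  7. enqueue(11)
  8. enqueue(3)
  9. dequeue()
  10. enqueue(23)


enqueue(2) -> [2]
enqueue(42) -> [2, 42]
enqueue(1) -> [2, 42, 1]
enqueue(12) -> [2, 42, 1, 12]
enqueue(45) -> [2, 42, 1, 12, 45]
enqueue(13) -> [2, 42, 1, 12, 45, 13]
enqueue(11) -> [2, 42, 1, 12, 45, 13, 11]
enqueue(3) -> [2, 42, 1, 12, 45, 13, 11, 3]
dequeue()->2, [42, 1, 12, 45, 13, 11, 3]
enqueue(23) -> [42, 1, 12, 45, 13, 11, 3, 23]

Final queue: [42, 1, 12, 45, 13, 11, 3, 23]


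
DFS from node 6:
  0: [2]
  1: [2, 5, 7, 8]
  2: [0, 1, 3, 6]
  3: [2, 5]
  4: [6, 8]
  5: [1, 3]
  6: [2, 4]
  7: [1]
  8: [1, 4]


Visit 6, push [4, 2]
Visit 2, push [3, 1, 0]
Visit 0, push []
Visit 1, push [8, 7, 5]
Visit 5, push [3]
Visit 3, push []
Visit 7, push []
Visit 8, push [4]
Visit 4, push []

DFS order: [6, 2, 0, 1, 5, 3, 7, 8, 4]


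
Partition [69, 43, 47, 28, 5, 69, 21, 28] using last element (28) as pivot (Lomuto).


Pivot: 28
  28 <= 28: swap -> [28, 43, 47, 69, 5, 69, 21, 28]
  5 <= 28: swap -> [28, 5, 47, 69, 43, 69, 21, 28]
  21 <= 28: swap -> [28, 5, 21, 69, 43, 69, 47, 28]
Place pivot at 3: [28, 5, 21, 28, 43, 69, 47, 69]

Partitioned: [28, 5, 21, 28, 43, 69, 47, 69]


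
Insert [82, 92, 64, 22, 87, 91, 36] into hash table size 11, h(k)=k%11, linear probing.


Insert 82: h=5 -> slot 5
Insert 92: h=4 -> slot 4
Insert 64: h=9 -> slot 9
Insert 22: h=0 -> slot 0
Insert 87: h=10 -> slot 10
Insert 91: h=3 -> slot 3
Insert 36: h=3, 3 probes -> slot 6

Table: [22, None, None, 91, 92, 82, 36, None, None, 64, 87]


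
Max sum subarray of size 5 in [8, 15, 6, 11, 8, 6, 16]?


[0:5]: 48
[1:6]: 46
[2:7]: 47

Max: 48 at [0:5]


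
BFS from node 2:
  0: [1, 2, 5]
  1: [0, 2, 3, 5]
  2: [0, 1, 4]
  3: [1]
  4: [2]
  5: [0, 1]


Visit 2, enqueue [0, 1, 4]
Visit 0, enqueue [5]
Visit 1, enqueue [3]
Visit 4, enqueue []
Visit 5, enqueue []
Visit 3, enqueue []

BFS order: [2, 0, 1, 4, 5, 3]


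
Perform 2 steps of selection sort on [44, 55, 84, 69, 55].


Initial: [44, 55, 84, 69, 55]
Step 1: min=44 at 0
  Swap: [44, 55, 84, 69, 55]
Step 2: min=55 at 1
  Swap: [44, 55, 84, 69, 55]

After 2 steps: [44, 55, 84, 69, 55]


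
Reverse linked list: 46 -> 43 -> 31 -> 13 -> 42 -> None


Step 1: curr=46, set curr.next=prev(None) | reversed so far: 46
Step 2: curr=43, set curr.next=prev(46) | reversed so far: 43 -> 46
Step 3: curr=31, set curr.next=prev(43) | reversed so far: 31 -> 43 -> 46
Step 4: curr=13, set curr.next=prev(31) | reversed so far: 13 -> 31 -> 43 -> 46
Step 5: curr=42, set curr.next=prev(13) | reversed so far: 42 -> 13 -> 31 -> 43 -> 46

42 -> 13 -> 31 -> 43 -> 46 -> None


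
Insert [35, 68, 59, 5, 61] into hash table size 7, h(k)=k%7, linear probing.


Insert 35: h=0 -> slot 0
Insert 68: h=5 -> slot 5
Insert 59: h=3 -> slot 3
Insert 5: h=5, 1 probes -> slot 6
Insert 61: h=5, 3 probes -> slot 1

Table: [35, 61, None, 59, None, 68, 5]


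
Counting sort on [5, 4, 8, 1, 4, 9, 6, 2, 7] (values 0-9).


Input: [5, 4, 8, 1, 4, 9, 6, 2, 7]
Counts: [0, 1, 1, 0, 2, 1, 1, 1, 1, 1]

Sorted: [1, 2, 4, 4, 5, 6, 7, 8, 9]


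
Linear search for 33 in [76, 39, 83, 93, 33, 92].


i=0: 76!=33
i=1: 39!=33
i=2: 83!=33
i=3: 93!=33
i=4: 33==33 found!

Found at 4, 5 comps


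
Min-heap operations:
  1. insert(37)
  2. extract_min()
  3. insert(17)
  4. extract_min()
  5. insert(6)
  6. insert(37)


insert(37) -> [37]
extract_min()->37, []
insert(17) -> [17]
extract_min()->17, []
insert(6) -> [6]
insert(37) -> [6, 37]

Final heap: [6, 37]


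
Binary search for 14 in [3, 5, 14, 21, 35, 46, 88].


Step 1: lo=0, hi=6, mid=3, val=21
Step 2: lo=0, hi=2, mid=1, val=5
Step 3: lo=2, hi=2, mid=2, val=14

Found at index 2


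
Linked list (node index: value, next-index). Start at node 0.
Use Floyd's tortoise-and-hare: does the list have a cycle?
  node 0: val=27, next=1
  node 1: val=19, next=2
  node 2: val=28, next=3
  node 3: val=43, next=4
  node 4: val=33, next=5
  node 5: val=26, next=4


Floyd's tortoise (slow, +1) and hare (fast, +2):
  init: slow=0, fast=0
  step 1: slow=1, fast=2
  step 2: slow=2, fast=4
  step 3: slow=3, fast=4
  step 4: slow=4, fast=4
  slow == fast at node 4: cycle detected

Cycle: yes


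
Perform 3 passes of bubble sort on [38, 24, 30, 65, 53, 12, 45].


Initial: [38, 24, 30, 65, 53, 12, 45]
Pass 1: [24, 30, 38, 53, 12, 45, 65] (5 swaps)
Pass 2: [24, 30, 38, 12, 45, 53, 65] (2 swaps)
Pass 3: [24, 30, 12, 38, 45, 53, 65] (1 swaps)

After 3 passes: [24, 30, 12, 38, 45, 53, 65]


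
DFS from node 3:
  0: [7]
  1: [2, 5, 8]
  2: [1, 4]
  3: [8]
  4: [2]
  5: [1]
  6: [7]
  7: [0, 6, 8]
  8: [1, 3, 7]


Visit 3, push [8]
Visit 8, push [7, 1]
Visit 1, push [5, 2]
Visit 2, push [4]
Visit 4, push []
Visit 5, push []
Visit 7, push [6, 0]
Visit 0, push []
Visit 6, push []

DFS order: [3, 8, 1, 2, 4, 5, 7, 0, 6]


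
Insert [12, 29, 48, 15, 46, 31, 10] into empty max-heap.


Insert 12: [12]
Insert 29: [29, 12]
Insert 48: [48, 12, 29]
Insert 15: [48, 15, 29, 12]
Insert 46: [48, 46, 29, 12, 15]
Insert 31: [48, 46, 31, 12, 15, 29]
Insert 10: [48, 46, 31, 12, 15, 29, 10]

Final heap: [48, 46, 31, 12, 15, 29, 10]


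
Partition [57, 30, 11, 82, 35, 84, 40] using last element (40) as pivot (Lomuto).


Pivot: 40
  30 <= 40: swap -> [30, 57, 11, 82, 35, 84, 40]
  11 <= 40: swap -> [30, 11, 57, 82, 35, 84, 40]
  35 <= 40: swap -> [30, 11, 35, 82, 57, 84, 40]
Place pivot at 3: [30, 11, 35, 40, 57, 84, 82]

Partitioned: [30, 11, 35, 40, 57, 84, 82]
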